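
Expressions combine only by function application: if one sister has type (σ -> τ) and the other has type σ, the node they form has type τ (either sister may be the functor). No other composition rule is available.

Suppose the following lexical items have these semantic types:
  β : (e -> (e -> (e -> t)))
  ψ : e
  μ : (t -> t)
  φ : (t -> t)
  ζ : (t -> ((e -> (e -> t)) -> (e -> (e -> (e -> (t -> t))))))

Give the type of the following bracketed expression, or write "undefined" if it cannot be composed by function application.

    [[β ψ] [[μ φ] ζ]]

undefined

[β ψ]: functor β : (e -> (e -> (e -> t))), argument ψ : e; result (e -> (e -> t)).
[μ φ]: (t -> t) and (t -> t) cannot combine by function application — type clash.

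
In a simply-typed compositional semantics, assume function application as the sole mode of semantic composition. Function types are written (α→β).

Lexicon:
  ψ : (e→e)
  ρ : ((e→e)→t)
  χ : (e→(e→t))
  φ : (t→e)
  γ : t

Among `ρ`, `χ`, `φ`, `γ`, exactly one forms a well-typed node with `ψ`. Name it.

ρ — combines: ρ : ((e→e)→t) takes ψ : (e→e) as argument, giving t.
χ : (e→(e→t)) — does not combine with ψ.
φ : (t→e) — does not combine with ψ.
γ : t — does not combine with ψ.

ρ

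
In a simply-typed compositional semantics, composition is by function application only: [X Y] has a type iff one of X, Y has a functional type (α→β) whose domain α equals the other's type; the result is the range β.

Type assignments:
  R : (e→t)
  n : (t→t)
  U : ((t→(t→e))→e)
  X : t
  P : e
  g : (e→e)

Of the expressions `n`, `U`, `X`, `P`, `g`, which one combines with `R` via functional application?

n : (t→t) — does not combine with R.
U : ((t→(t→e))→e) — does not combine with R.
X : t — does not combine with R.
P — combines: R : (e→t) takes P : e as argument, giving t.
g : (e→e) — does not combine with R.

P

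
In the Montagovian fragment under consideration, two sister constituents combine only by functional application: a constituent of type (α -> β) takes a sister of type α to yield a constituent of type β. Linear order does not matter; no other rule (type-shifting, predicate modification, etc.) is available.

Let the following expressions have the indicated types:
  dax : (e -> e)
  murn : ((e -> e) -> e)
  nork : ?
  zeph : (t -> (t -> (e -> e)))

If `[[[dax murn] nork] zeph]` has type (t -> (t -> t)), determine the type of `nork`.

(e -> ((t -> (t -> (e -> e))) -> (t -> (t -> t))))

At [[[dax murn] nork] zeph] (required: (t -> (t -> t))): zeph is (t -> (t -> (e -> e))), which is not a function with range (t -> (t -> t)); hence [[dax murn] nork] is the functor — type ((t -> (t -> (e -> e))) -> (t -> (t -> t))).
At [[dax murn] nork] (required: ((t -> (t -> (e -> e))) -> (t -> (t -> t)))): [dax murn] is e, which is not a function with range ((t -> (t -> (e -> e))) -> (t -> (t -> t))); hence nork is the functor — type (e -> ((t -> (t -> (e -> e))) -> (t -> (t -> t)))).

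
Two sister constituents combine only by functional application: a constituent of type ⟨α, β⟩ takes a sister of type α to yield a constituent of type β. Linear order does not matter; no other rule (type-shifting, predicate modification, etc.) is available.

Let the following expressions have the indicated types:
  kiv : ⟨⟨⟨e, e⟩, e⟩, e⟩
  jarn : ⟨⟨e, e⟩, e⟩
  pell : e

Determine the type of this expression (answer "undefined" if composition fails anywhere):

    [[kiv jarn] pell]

[kiv jarn]: functor kiv : ⟨⟨⟨e, e⟩, e⟩, e⟩, argument jarn : ⟨⟨e, e⟩, e⟩; result e.
At [[kiv jarn] pell]: neither e nor e can take the other as argument; the node is ill-typed.

undefined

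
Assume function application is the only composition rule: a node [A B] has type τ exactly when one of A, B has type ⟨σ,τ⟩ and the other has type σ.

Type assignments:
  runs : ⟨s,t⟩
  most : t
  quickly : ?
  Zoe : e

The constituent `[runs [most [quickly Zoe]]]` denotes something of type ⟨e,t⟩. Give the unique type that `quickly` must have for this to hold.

⟨e,⟨t,⟨⟨s,t⟩,⟨e,t⟩⟩⟩⟩

At [runs [most [quickly Zoe]]] (required: ⟨e,t⟩): runs is ⟨s,t⟩, which is not a function with range ⟨e,t⟩; hence [most [quickly Zoe]] is the functor — type ⟨⟨s,t⟩,⟨e,t⟩⟩.
At [most [quickly Zoe]] (required: ⟨⟨s,t⟩,⟨e,t⟩⟩): most is t, which is not a function with range ⟨⟨s,t⟩,⟨e,t⟩⟩; hence [quickly Zoe] is the functor — type ⟨t,⟨⟨s,t⟩,⟨e,t⟩⟩⟩.
At [quickly Zoe] (required: ⟨t,⟨⟨s,t⟩,⟨e,t⟩⟩⟩): Zoe is e, which is not a function with range ⟨t,⟨⟨s,t⟩,⟨e,t⟩⟩⟩; hence quickly is the functor — type ⟨e,⟨t,⟨⟨s,t⟩,⟨e,t⟩⟩⟩⟩.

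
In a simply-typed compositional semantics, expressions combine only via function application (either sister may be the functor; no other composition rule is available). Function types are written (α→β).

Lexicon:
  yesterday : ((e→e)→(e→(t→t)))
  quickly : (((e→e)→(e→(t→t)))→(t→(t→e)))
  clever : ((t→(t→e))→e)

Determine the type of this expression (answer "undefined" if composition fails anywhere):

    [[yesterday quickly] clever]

e

[yesterday quickly] — quickly of type (((e→e)→(e→(t→t)))→(t→(t→e))) combines with yesterday of type ((e→e)→(e→(t→t))): type (t→(t→e)).
[[yesterday quickly] clever] — clever of type ((t→(t→e))→e) combines with [yesterday quickly] of type (t→(t→e)): type e.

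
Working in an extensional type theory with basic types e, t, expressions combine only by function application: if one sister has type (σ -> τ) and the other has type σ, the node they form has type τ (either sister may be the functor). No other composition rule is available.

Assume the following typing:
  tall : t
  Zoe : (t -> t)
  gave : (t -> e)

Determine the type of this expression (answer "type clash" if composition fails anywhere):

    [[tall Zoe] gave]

e

[tall Zoe]: Zoe is (t -> t), tall is t; result t.
[[tall Zoe] gave]: gave is (t -> e), [tall Zoe] is t; result e.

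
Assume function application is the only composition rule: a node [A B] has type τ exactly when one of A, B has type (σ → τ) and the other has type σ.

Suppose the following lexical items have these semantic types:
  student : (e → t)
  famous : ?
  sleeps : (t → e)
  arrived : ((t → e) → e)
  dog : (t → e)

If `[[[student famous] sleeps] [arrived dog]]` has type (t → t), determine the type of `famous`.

[[[student famous] sleeps] [arrived dog]] is required to be (t → t). [arrived dog] : e cannot yield (t → t) as functor, so [[student famous] sleeps] : (e → (t → t)).
[[student famous] sleeps] is required to be (e → (t → t)). sleeps : (t → e) cannot yield (e → (t → t)) as functor, so [student famous] : ((t → e) → (e → (t → t))).
[student famous] is required to be ((t → e) → (e → (t → t))). student : (e → t) cannot yield ((t → e) → (e → (t → t))) as functor, so famous : ((e → t) → ((t → e) → (e → (t → t)))).

((e → t) → ((t → e) → (e → (t → t))))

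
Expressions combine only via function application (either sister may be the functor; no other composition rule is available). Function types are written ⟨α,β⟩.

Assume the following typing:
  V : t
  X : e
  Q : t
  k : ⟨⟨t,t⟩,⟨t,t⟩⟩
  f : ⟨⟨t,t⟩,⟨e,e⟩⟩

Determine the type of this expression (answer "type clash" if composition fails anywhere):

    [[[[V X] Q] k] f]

type clash

[V X]: t with e — neither is a function whose domain matches the other; composition fails here.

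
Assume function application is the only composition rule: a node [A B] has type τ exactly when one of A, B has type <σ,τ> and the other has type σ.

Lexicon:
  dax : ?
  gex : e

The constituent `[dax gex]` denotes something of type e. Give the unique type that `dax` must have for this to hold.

For [dax gex] to have type e with gex of type e, dax must be the function: dax : <e,e>.

<e,e>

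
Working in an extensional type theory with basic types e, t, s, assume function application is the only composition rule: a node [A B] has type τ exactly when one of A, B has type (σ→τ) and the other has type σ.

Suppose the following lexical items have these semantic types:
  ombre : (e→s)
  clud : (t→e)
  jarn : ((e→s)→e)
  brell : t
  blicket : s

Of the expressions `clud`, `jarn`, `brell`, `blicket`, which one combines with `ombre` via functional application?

jarn

clud : (t→e) — neither side's domain matches the other.
jarn — combines: jarn : ((e→s)→e) takes ombre : (e→s) as argument, giving e.
brell : t — neither side's domain matches the other.
blicket : s — neither side's domain matches the other.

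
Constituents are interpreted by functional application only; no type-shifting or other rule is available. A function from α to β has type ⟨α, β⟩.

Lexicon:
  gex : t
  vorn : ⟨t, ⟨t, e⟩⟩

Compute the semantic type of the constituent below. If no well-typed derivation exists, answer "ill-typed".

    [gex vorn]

[gex vorn]: functor vorn : ⟨t, ⟨t, e⟩⟩, argument gex : t; result ⟨t, e⟩.

⟨t, e⟩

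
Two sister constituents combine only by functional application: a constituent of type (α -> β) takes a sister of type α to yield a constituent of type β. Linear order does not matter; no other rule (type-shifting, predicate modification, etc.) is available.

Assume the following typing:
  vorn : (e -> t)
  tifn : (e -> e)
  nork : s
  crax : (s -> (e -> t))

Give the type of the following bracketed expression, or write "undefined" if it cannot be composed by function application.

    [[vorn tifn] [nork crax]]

At [vorn tifn]: neither (e -> t) nor (e -> e) can take the other as argument; the node is ill-typed.

undefined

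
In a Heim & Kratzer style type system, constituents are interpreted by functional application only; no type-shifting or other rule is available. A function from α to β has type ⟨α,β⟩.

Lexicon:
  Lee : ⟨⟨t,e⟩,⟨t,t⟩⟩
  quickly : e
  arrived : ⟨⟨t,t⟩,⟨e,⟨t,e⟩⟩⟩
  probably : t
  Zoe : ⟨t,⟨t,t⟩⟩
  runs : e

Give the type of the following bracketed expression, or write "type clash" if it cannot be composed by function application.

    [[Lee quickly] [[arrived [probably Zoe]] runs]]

At [Lee quickly]: neither ⟨⟨t,e⟩,⟨t,t⟩⟩ nor e can take the other as argument; the node is ill-typed.

type clash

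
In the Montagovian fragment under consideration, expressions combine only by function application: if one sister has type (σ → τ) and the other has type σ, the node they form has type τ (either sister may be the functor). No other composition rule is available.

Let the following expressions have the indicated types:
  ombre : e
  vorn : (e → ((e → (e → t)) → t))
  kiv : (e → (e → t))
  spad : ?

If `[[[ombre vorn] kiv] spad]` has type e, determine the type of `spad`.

(t → e)

For [[[ombre vorn] kiv] spad] to have type e with [[ombre vorn] kiv] of type t, spad must be the function: spad : (t → e).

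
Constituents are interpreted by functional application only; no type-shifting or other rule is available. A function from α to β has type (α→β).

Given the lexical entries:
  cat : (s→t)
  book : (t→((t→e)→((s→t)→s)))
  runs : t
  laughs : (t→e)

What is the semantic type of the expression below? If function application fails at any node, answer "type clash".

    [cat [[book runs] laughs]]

s

[book runs] — book of type (t→((t→e)→((s→t)→s))) combines with runs of type t: type ((t→e)→((s→t)→s)).
[[book runs] laughs] — [book runs] of type ((t→e)→((s→t)→s)) combines with laughs of type (t→e): type ((s→t)→s).
[cat [[book runs] laughs]] — [[book runs] laughs] of type ((s→t)→s) combines with cat of type (s→t): type s.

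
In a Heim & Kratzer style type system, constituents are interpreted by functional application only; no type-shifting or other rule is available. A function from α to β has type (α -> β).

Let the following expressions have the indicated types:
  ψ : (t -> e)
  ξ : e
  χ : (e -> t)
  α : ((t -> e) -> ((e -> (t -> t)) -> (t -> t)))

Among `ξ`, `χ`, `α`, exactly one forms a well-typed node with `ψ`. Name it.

ξ : e — does not combine with ψ.
χ : (e -> t) — does not combine with ψ.
α — combines: α : ((t -> e) -> ((e -> (t -> t)) -> (t -> t))) takes ψ : (t -> e) as argument, giving ((e -> (t -> t)) -> (t -> t)).

α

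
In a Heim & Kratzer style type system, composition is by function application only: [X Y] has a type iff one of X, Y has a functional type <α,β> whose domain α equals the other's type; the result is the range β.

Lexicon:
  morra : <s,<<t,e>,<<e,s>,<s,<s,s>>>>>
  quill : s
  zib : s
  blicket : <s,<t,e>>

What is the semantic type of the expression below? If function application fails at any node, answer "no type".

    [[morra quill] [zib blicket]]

<<e,s>,<s,<s,s>>>

[morra quill] — morra of type <s,<<t,e>,<<e,s>,<s,<s,s>>>>> combines with quill of type s: type <<t,e>,<<e,s>,<s,<s,s>>>>.
[zib blicket] — blicket of type <s,<t,e>> combines with zib of type s: type <t,e>.
[[morra quill] [zib blicket]] — [morra quill] of type <<t,e>,<<e,s>,<s,<s,s>>>> combines with [zib blicket] of type <t,e>: type <<e,s>,<s,<s,s>>>.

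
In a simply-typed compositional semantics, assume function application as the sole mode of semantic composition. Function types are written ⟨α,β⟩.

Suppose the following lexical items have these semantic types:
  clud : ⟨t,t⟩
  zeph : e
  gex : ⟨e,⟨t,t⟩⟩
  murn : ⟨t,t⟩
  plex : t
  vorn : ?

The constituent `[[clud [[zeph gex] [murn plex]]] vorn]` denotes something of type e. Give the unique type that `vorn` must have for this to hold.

⟨t,e⟩

[[clud [[zeph gex] [murn plex]]] vorn] is required to be e. [clud [[zeph gex] [murn plex]]] : t cannot yield e as functor, so vorn : ⟨t,e⟩.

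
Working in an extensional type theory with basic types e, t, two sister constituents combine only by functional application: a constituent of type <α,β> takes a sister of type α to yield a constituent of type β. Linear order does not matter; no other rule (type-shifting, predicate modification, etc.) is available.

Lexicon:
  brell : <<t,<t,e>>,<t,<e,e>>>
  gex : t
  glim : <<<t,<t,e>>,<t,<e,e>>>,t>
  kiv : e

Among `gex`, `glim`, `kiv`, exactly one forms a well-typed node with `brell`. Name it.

gex : t — does not combine with brell.
glim — combines: glim : <<<t,<t,e>>,<t,<e,e>>>,t> takes brell : <<t,<t,e>>,<t,<e,e>>> as argument, giving t.
kiv : e — does not combine with brell.

glim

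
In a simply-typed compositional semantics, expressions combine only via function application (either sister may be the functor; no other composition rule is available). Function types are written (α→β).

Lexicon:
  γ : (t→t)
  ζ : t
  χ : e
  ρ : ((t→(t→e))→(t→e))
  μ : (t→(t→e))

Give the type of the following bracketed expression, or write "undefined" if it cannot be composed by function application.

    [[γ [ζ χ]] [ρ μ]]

[ζ χ]: t and e cannot combine by function application — type clash.

undefined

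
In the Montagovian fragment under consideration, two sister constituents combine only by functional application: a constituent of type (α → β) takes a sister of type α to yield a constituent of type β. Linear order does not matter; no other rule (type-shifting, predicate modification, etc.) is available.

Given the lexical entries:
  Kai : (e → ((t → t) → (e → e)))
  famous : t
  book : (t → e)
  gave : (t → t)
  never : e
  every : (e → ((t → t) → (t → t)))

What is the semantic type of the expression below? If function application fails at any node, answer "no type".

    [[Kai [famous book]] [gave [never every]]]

(e → e)

[famous book] — book of type (t → e) combines with famous of type t: type e.
[Kai [famous book]] — Kai of type (e → ((t → t) → (e → e))) combines with [famous book] of type e: type ((t → t) → (e → e)).
[never every] — every of type (e → ((t → t) → (t → t))) combines with never of type e: type ((t → t) → (t → t)).
[gave [never every]] — [never every] of type ((t → t) → (t → t)) combines with gave of type (t → t): type (t → t).
[[Kai [famous book]] [gave [never every]]] — [Kai [famous book]] of type ((t → t) → (e → e)) combines with [gave [never every]] of type (t → t): type (e → e).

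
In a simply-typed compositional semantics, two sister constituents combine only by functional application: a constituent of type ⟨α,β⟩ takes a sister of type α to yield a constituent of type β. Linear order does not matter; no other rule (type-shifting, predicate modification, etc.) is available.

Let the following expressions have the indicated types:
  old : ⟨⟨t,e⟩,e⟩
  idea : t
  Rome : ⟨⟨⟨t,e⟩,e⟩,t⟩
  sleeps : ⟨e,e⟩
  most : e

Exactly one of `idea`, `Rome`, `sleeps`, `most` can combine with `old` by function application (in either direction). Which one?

Rome

idea : t — old needs ⟨t,e⟩; idea needs nothing (atomic); neither fits.
Rome — combines: Rome : ⟨⟨⟨t,e⟩,e⟩,t⟩ takes old : ⟨⟨t,e⟩,e⟩ as argument, giving t.
sleeps : ⟨e,e⟩ — old needs ⟨t,e⟩; sleeps needs e; neither fits.
most : e — old needs ⟨t,e⟩; most needs nothing (atomic); neither fits.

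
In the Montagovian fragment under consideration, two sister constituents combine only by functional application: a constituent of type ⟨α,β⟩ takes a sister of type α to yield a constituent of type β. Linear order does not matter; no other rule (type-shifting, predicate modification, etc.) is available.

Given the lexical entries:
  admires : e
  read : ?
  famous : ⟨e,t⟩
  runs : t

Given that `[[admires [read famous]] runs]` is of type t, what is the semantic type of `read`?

For [[admires [read famous]] runs] to have type t with runs of type t, [admires [read famous]] must be the function: [admires [read famous]] : ⟨t,t⟩.
For [admires [read famous]] to have type ⟨t,t⟩ with admires of type e, [read famous] must be the function: [read famous] : ⟨e,⟨t,t⟩⟩.
For [read famous] to have type ⟨e,⟨t,t⟩⟩ with famous of type ⟨e,t⟩, read must be the function: read : ⟨⟨e,t⟩,⟨e,⟨t,t⟩⟩⟩.

⟨⟨e,t⟩,⟨e,⟨t,t⟩⟩⟩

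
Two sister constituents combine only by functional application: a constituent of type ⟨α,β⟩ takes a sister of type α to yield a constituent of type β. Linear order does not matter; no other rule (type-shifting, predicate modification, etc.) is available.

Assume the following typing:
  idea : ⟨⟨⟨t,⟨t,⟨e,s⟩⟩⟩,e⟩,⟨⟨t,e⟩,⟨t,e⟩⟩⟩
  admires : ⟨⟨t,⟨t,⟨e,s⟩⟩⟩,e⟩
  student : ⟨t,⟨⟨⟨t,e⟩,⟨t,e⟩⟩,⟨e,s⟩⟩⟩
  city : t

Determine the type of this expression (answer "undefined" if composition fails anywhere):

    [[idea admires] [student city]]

⟨e,s⟩

At [idea admires], idea : ⟨⟨⟨t,⟨t,⟨e,s⟩⟩⟩,e⟩,⟨⟨t,e⟩,⟨t,e⟩⟩⟩ takes admires : ⟨⟨t,⟨t,⟨e,s⟩⟩⟩,e⟩, giving ⟨⟨t,e⟩,⟨t,e⟩⟩.
At [student city], student : ⟨t,⟨⟨⟨t,e⟩,⟨t,e⟩⟩,⟨e,s⟩⟩⟩ takes city : t, giving ⟨⟨⟨t,e⟩,⟨t,e⟩⟩,⟨e,s⟩⟩.
At [[idea admires] [student city]], [student city] : ⟨⟨⟨t,e⟩,⟨t,e⟩⟩,⟨e,s⟩⟩ takes [idea admires] : ⟨⟨t,e⟩,⟨t,e⟩⟩, giving ⟨e,s⟩.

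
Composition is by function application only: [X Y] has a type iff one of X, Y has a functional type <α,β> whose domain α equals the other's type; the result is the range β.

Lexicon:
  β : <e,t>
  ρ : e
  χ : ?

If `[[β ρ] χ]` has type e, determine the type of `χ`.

<t,e>

At [[β ρ] χ] (required: e): [β ρ] is t, which is not a function with range e; hence χ is the functor — type <t,e>.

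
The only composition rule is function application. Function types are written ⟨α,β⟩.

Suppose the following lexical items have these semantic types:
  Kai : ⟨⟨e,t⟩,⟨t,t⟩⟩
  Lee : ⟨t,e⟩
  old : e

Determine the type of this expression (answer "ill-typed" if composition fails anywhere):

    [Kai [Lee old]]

At [Lee old]: neither ⟨t,e⟩ nor e can take the other as argument; the node is ill-typed.

ill-typed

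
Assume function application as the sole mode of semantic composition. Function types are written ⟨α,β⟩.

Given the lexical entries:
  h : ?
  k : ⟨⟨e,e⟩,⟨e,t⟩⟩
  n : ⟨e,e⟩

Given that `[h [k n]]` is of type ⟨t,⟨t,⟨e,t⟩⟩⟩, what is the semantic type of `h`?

⟨⟨e,t⟩,⟨t,⟨t,⟨e,t⟩⟩⟩⟩

For [h [k n]] to have type ⟨t,⟨t,⟨e,t⟩⟩⟩ with [k n] of type ⟨e,t⟩, h must be the function: h : ⟨⟨e,t⟩,⟨t,⟨t,⟨e,t⟩⟩⟩⟩.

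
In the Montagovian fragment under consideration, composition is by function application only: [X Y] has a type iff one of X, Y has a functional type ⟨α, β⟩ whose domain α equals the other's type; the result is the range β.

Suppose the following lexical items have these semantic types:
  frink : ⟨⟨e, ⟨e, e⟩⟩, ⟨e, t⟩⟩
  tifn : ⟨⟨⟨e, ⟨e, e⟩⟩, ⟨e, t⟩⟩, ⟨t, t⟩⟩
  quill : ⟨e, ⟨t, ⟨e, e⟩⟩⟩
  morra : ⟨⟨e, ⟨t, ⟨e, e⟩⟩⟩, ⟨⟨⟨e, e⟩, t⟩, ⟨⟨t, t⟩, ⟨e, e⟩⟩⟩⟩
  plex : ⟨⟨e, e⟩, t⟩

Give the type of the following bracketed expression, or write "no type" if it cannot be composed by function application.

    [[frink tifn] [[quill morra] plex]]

[frink tifn]: functor tifn : ⟨⟨⟨e, ⟨e, e⟩⟩, ⟨e, t⟩⟩, ⟨t, t⟩⟩, argument frink : ⟨⟨e, ⟨e, e⟩⟩, ⟨e, t⟩⟩; result ⟨t, t⟩.
[quill morra]: functor morra : ⟨⟨e, ⟨t, ⟨e, e⟩⟩⟩, ⟨⟨⟨e, e⟩, t⟩, ⟨⟨t, t⟩, ⟨e, e⟩⟩⟩⟩, argument quill : ⟨e, ⟨t, ⟨e, e⟩⟩⟩; result ⟨⟨⟨e, e⟩, t⟩, ⟨⟨t, t⟩, ⟨e, e⟩⟩⟩.
[[quill morra] plex]: functor [quill morra] : ⟨⟨⟨e, e⟩, t⟩, ⟨⟨t, t⟩, ⟨e, e⟩⟩⟩, argument plex : ⟨⟨e, e⟩, t⟩; result ⟨⟨t, t⟩, ⟨e, e⟩⟩.
[[frink tifn] [[quill morra] plex]]: functor [[quill morra] plex] : ⟨⟨t, t⟩, ⟨e, e⟩⟩, argument [frink tifn] : ⟨t, t⟩; result ⟨e, e⟩.

⟨e, e⟩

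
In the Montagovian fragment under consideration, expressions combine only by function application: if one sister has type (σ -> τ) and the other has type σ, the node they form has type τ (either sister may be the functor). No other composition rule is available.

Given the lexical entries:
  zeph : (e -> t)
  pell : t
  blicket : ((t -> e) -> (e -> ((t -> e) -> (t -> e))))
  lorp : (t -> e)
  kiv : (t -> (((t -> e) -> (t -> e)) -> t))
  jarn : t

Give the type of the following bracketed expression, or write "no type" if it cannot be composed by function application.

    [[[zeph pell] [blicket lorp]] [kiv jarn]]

At [zeph pell]: neither (e -> t) nor t can take the other as argument; the node is ill-typed.

no type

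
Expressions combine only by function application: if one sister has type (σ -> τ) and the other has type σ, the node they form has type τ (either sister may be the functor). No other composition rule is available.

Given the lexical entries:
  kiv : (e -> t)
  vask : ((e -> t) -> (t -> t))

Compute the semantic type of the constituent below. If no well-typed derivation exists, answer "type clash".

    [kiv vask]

(t -> t)

[kiv vask]: ((e -> t) -> (t -> t)) applied to (e -> t) yields (t -> t).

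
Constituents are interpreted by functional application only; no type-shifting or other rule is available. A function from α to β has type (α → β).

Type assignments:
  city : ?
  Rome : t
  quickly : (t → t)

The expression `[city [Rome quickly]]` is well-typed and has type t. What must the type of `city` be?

(t → t)

[city [Rome quickly]] is required to be t. [Rome quickly] : t cannot yield t as functor, so city : (t → t).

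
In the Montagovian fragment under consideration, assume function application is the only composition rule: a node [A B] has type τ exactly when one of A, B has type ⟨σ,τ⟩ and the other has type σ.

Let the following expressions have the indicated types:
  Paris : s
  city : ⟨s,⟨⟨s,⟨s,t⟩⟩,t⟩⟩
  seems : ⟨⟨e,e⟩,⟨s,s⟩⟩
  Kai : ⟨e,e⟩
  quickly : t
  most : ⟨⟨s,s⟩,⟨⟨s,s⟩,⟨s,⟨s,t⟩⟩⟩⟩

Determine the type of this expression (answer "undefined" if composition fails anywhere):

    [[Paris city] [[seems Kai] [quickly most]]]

undefined

[Paris city]: functor city : ⟨s,⟨⟨s,⟨s,t⟩⟩,t⟩⟩, argument Paris : s; result ⟨⟨s,⟨s,t⟩⟩,t⟩.
[seems Kai]: functor seems : ⟨⟨e,e⟩,⟨s,s⟩⟩, argument Kai : ⟨e,e⟩; result ⟨s,s⟩.
[quickly most]: t with ⟨⟨s,s⟩,⟨⟨s,s⟩,⟨s,⟨s,t⟩⟩⟩⟩ — neither is a function whose domain matches the other; composition fails here.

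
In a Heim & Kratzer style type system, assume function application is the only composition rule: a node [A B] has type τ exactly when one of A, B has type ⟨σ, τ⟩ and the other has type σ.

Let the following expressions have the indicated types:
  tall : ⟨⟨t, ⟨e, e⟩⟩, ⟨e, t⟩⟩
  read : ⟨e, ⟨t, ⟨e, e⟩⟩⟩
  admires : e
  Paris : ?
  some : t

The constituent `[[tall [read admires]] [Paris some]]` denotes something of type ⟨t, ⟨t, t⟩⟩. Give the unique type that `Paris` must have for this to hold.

[[tall [read admires]] [Paris some]] must have type ⟨t, ⟨t, t⟩⟩. The sister [tall [read admires]] has type ⟨e, t⟩; that is not a function onto ⟨t, ⟨t, t⟩⟩, so [Paris some] must be the functor, of type ⟨⟨e, t⟩, ⟨t, ⟨t, t⟩⟩⟩.
[Paris some] must have type ⟨⟨e, t⟩, ⟨t, ⟨t, t⟩⟩⟩. The sister some has type t; that is not a function onto ⟨⟨e, t⟩, ⟨t, ⟨t, t⟩⟩⟩, so Paris must be the functor, of type ⟨t, ⟨⟨e, t⟩, ⟨t, ⟨t, t⟩⟩⟩⟩.

⟨t, ⟨⟨e, t⟩, ⟨t, ⟨t, t⟩⟩⟩⟩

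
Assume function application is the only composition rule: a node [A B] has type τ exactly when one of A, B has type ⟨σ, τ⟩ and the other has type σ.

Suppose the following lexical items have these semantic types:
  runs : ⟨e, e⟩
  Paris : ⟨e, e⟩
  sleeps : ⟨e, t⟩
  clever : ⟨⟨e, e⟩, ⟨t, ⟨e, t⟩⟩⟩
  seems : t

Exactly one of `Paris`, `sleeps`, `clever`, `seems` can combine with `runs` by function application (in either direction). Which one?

clever

Paris : ⟨e, e⟩ — no; runs wants e, and Paris wants e.
sleeps : ⟨e, t⟩ — no; runs wants e, and sleeps wants e.
clever — combines: clever : ⟨⟨e, e⟩, ⟨t, ⟨e, t⟩⟩⟩ takes runs : ⟨e, e⟩ as argument, giving ⟨t, ⟨e, t⟩⟩.
seems : t — no; runs wants e, and seems wants nothing (atomic).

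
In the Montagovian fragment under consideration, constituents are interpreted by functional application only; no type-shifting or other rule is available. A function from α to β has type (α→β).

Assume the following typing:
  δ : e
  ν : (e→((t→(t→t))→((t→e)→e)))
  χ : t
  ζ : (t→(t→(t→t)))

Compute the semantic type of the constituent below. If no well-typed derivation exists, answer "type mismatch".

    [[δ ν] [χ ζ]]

((t→e)→e)

[δ ν]: functor ν : (e→((t→(t→t))→((t→e)→e))), argument δ : e; result ((t→(t→t))→((t→e)→e)).
[χ ζ]: functor ζ : (t→(t→(t→t))), argument χ : t; result (t→(t→t)).
[[δ ν] [χ ζ]]: functor [δ ν] : ((t→(t→t))→((t→e)→e)), argument [χ ζ] : (t→(t→t)); result ((t→e)→e).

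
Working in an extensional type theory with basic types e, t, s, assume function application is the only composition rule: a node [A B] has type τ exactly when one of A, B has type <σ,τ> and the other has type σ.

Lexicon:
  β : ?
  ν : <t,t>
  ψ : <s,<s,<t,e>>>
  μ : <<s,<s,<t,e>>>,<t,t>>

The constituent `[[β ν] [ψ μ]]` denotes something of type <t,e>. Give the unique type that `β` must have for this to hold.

<<t,t>,<<t,t>,<t,e>>>

At [[β ν] [ψ μ]] (required: <t,e>): [ψ μ] is <t,t>, which is not a function with range <t,e>; hence [β ν] is the functor — type <<t,t>,<t,e>>.
At [β ν] (required: <<t,t>,<t,e>>): ν is <t,t>, which is not a function with range <<t,t>,<t,e>>; hence β is the functor — type <<t,t>,<<t,t>,<t,e>>>.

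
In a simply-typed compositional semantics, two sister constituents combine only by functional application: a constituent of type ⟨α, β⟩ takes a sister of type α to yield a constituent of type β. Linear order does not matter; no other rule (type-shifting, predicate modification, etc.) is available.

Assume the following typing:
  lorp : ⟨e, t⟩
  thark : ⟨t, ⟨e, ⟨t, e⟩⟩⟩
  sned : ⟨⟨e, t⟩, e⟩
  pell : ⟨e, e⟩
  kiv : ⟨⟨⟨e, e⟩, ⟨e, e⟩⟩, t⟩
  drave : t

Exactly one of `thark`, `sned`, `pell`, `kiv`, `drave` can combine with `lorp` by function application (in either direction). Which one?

thark : ⟨t, ⟨e, ⟨t, e⟩⟩⟩ — does not combine with lorp.
sned — combines: sned : ⟨⟨e, t⟩, e⟩ takes lorp : ⟨e, t⟩ as argument, giving e.
pell : ⟨e, e⟩ — does not combine with lorp.
kiv : ⟨⟨⟨e, e⟩, ⟨e, e⟩⟩, t⟩ — does not combine with lorp.
drave : t — does not combine with lorp.

sned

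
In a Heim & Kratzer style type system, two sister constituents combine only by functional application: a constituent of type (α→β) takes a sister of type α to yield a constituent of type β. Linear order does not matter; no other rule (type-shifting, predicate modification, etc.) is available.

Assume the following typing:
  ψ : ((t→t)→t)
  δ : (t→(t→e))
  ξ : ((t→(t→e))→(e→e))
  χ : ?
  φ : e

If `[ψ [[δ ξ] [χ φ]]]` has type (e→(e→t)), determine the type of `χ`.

(e→((e→e)→(((t→t)→t)→(e→(e→t)))))

For [ψ [[δ ξ] [χ φ]]] to have type (e→(e→t)) with ψ of type ((t→t)→t), [[δ ξ] [χ φ]] must be the function: [[δ ξ] [χ φ]] : (((t→t)→t)→(e→(e→t))).
For [[δ ξ] [χ φ]] to have type (((t→t)→t)→(e→(e→t))) with [δ ξ] of type (e→e), [χ φ] must be the function: [χ φ] : ((e→e)→(((t→t)→t)→(e→(e→t)))).
For [χ φ] to have type ((e→e)→(((t→t)→t)→(e→(e→t)))) with φ of type e, χ must be the function: χ : (e→((e→e)→(((t→t)→t)→(e→(e→t))))).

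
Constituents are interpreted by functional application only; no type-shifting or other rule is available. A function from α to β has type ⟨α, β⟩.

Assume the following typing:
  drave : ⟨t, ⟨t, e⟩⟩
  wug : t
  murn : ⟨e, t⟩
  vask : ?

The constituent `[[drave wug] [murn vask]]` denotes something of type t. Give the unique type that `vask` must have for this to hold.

⟨⟨e, t⟩, ⟨⟨t, e⟩, t⟩⟩

At [[drave wug] [murn vask]] (required: t): [drave wug] is ⟨t, e⟩, which is not a function with range t; hence [murn vask] is the functor — type ⟨⟨t, e⟩, t⟩.
At [murn vask] (required: ⟨⟨t, e⟩, t⟩): murn is ⟨e, t⟩, which is not a function with range ⟨⟨t, e⟩, t⟩; hence vask is the functor — type ⟨⟨e, t⟩, ⟨⟨t, e⟩, t⟩⟩.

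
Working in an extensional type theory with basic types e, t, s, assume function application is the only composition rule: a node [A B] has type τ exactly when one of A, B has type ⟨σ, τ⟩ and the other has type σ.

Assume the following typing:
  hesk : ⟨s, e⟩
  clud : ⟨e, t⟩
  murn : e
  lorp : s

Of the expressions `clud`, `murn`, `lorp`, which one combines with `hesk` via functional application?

lorp

clud : ⟨e, t⟩ — hesk needs s; clud needs e; neither fits.
murn : e — hesk needs s; murn needs nothing (atomic); neither fits.
lorp — combines: hesk : ⟨s, e⟩ takes lorp : s as argument, giving e.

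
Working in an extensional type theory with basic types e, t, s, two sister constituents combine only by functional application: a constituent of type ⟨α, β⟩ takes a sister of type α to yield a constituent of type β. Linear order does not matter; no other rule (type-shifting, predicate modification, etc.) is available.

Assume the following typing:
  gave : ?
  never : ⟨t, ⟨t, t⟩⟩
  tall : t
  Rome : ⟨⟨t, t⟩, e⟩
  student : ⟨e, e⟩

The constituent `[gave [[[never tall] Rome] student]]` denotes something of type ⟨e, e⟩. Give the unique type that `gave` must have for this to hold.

⟨e, ⟨e, e⟩⟩

For [gave [[[never tall] Rome] student]] to have type ⟨e, e⟩ with [[[never tall] Rome] student] of type e, gave must be the function: gave : ⟨e, ⟨e, e⟩⟩.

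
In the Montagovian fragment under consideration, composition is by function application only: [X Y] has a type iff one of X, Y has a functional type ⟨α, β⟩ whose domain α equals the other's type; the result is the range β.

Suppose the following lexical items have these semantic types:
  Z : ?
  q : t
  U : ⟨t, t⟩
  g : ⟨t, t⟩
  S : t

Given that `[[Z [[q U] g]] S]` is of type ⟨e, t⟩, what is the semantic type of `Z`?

⟨t, ⟨t, ⟨e, t⟩⟩⟩

At [[Z [[q U] g]] S] (required: ⟨e, t⟩): S is t, which is not a function with range ⟨e, t⟩; hence [Z [[q U] g]] is the functor — type ⟨t, ⟨e, t⟩⟩.
At [Z [[q U] g]] (required: ⟨t, ⟨e, t⟩⟩): [[q U] g] is t, which is not a function with range ⟨t, ⟨e, t⟩⟩; hence Z is the functor — type ⟨t, ⟨t, ⟨e, t⟩⟩⟩.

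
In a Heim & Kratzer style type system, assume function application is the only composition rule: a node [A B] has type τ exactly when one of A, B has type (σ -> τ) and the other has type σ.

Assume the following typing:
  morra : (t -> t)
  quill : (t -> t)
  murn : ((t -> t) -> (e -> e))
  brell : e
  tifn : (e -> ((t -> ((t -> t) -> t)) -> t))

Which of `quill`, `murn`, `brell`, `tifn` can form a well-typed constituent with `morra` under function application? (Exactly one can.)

quill : (t -> t) — morra needs t; quill needs t; neither fits.
murn — combines: murn : ((t -> t) -> (e -> e)) takes morra : (t -> t) as argument, giving (e -> e).
brell : e — morra needs t; brell needs nothing (atomic); neither fits.
tifn : (e -> ((t -> ((t -> t) -> t)) -> t)) — morra needs t; tifn needs e; neither fits.

murn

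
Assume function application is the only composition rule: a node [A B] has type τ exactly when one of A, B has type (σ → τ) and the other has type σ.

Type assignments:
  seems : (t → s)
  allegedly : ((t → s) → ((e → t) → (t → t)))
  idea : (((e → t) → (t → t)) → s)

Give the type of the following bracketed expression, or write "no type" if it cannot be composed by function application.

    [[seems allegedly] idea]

s

[seems allegedly]: functor allegedly : ((t → s) → ((e → t) → (t → t))), argument seems : (t → s); result ((e → t) → (t → t)).
[[seems allegedly] idea]: functor idea : (((e → t) → (t → t)) → s), argument [seems allegedly] : ((e → t) → (t → t)); result s.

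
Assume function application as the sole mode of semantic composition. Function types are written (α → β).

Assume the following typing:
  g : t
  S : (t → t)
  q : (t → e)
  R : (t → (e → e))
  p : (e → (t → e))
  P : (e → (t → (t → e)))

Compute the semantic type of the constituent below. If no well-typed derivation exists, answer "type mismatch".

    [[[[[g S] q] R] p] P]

type mismatch

[g S]: functor S : (t → t), argument g : t; result t.
[[g S] q]: functor q : (t → e), argument [g S] : t; result e.
At [[[g S] q] R]: neither e nor (t → (e → e)) can take the other as argument; the node is ill-typed.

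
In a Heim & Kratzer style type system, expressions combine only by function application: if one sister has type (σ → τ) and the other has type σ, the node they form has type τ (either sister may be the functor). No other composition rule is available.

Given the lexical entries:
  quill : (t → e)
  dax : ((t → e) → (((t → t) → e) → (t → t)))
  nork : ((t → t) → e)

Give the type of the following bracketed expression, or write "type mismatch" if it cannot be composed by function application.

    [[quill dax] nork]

[quill dax]: functor dax : ((t → e) → (((t → t) → e) → (t → t))), argument quill : (t → e); result (((t → t) → e) → (t → t)).
[[quill dax] nork]: functor [quill dax] : (((t → t) → e) → (t → t)), argument nork : ((t → t) → e); result (t → t).

(t → t)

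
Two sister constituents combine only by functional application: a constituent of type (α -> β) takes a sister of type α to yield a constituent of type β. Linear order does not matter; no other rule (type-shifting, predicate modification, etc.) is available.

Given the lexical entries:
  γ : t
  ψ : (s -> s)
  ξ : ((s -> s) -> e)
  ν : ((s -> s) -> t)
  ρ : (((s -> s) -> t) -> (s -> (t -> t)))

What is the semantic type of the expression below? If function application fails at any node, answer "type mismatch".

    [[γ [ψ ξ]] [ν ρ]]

[ψ ξ]: functor ξ : ((s -> s) -> e), argument ψ : (s -> s); result e.
[γ [ψ ξ]]: t with e — neither is a function whose domain matches the other; composition fails here.

type mismatch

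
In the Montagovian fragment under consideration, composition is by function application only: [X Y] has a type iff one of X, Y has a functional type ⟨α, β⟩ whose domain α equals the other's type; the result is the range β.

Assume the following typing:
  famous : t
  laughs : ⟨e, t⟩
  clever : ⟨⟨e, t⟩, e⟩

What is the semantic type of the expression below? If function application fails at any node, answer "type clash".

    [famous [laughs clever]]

type clash

[laughs clever] — clever of type ⟨⟨e, t⟩, e⟩ combines with laughs of type ⟨e, t⟩: type e.
At [famous [laughs clever]]: neither t nor e can take the other as argument; the node is ill-typed.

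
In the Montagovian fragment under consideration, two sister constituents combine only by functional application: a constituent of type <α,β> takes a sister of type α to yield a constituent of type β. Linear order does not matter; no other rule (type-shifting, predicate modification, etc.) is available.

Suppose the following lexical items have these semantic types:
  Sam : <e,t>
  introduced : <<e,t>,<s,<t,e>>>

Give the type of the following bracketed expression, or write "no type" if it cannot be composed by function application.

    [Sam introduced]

<s,<t,e>>

[Sam introduced] — introduced of type <<e,t>,<s,<t,e>>> combines with Sam of type <e,t>: type <s,<t,e>>.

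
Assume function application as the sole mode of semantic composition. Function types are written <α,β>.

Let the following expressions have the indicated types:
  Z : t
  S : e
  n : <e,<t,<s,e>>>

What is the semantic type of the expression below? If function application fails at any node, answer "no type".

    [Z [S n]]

[S n] — n of type <e,<t,<s,e>>> combines with S of type e: type <t,<s,e>>.
[Z [S n]] — [S n] of type <t,<s,e>> combines with Z of type t: type <s,e>.

<s,e>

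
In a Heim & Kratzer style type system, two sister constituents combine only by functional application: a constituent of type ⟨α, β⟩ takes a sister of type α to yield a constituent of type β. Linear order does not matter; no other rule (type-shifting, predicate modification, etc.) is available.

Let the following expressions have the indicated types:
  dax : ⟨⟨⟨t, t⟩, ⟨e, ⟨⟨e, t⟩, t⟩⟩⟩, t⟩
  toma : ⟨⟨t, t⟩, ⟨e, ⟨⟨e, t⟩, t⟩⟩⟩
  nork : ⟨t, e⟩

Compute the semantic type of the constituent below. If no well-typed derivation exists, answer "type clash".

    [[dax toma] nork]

At [dax toma], dax : ⟨⟨⟨t, t⟩, ⟨e, ⟨⟨e, t⟩, t⟩⟩⟩, t⟩ takes toma : ⟨⟨t, t⟩, ⟨e, ⟨⟨e, t⟩, t⟩⟩⟩, giving t.
At [[dax toma] nork], nork : ⟨t, e⟩ takes [dax toma] : t, giving e.

e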